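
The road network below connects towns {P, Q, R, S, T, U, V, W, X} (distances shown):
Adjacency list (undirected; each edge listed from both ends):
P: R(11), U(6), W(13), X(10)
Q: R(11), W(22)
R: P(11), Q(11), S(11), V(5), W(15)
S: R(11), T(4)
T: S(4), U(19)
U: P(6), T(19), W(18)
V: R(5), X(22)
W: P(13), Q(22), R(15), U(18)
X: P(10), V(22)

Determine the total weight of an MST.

Kruskal's algorithm — process edges by increasing weight (ties by edge label):
S–T (4): add — endpoints in different components.
R–V (5): add — endpoints in different components.
P–U (6): add — endpoints in different components.
P–X (10): add — endpoints in different components.
P–R (11): add — endpoints in different components.
Q–R (11): add — endpoints in different components.
R–S (11): add — endpoints in different components.
P–W (13): add — endpoints in different components.
MST edges: S–T, R–V, P–U, P–X, P–R, Q–R, R–S, P–W; total weight 4+5+6+10+11+11+11+13 = 71.

71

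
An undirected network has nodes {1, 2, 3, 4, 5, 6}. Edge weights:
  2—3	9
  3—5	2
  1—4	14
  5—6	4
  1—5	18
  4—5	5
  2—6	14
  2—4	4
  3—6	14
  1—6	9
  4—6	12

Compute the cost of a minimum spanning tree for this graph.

Kruskal's algorithm — process edges by increasing weight (ties by edge label):
3—5 (2): add. Components now {1} {2} {3,5} {4} {6}
2—4 (4): add. Components now {1} {2,4} {3,5} {6}
5—6 (4): add. Components now {1} {2,4} {3,5,6}
4—5 (5): add. Components now {1} {2,3,4,5,6}
1—6 (9): add. Components now {1,2,3,4,5,6}
MST edges: 3—5, 2—4, 5—6, 4—5, 1—6; total weight 2+4+4+5+9 = 24.

24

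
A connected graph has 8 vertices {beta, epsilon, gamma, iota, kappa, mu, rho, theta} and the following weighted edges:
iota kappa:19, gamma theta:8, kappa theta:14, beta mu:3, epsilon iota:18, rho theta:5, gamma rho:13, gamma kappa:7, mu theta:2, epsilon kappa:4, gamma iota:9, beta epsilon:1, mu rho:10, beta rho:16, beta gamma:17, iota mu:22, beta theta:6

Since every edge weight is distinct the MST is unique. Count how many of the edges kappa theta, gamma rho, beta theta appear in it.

0

Kruskal's algorithm — process edges by increasing weight (ties by edge label):
beta epsilon (1): add — endpoints in different components.
mu theta (2): add — endpoints in different components.
beta mu (3): add — endpoints in different components.
epsilon kappa (4): add — endpoints in different components.
rho theta (5): add — endpoints in different components.
beta theta (6): skip — beta and theta already connected.
gamma kappa (7): add — endpoints in different components.
gamma theta (8): skip — gamma and theta already connected.
gamma iota (9): add — endpoints in different components.
MST edge set: {beta epsilon, mu theta, beta mu, epsilon kappa, rho theta, gamma kappa, gamma iota}.
Of the listed edges, {} are in the MST → 0.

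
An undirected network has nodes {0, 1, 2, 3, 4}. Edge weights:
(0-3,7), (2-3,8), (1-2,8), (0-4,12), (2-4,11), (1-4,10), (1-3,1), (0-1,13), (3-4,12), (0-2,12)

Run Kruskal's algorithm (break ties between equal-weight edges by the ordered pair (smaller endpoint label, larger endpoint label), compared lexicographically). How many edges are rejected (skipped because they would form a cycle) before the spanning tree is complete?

1

Kruskal: consider edges lightest-first.
1-3 (1): add — endpoints in different components.
0-3 (7): add — endpoints in different components.
1-2 (8): add — endpoints in different components.
2-3 (8): skip — 2 and 3 already connected.
1-4 (10): add — endpoints in different components.
Edges rejected before the tree was complete: 1.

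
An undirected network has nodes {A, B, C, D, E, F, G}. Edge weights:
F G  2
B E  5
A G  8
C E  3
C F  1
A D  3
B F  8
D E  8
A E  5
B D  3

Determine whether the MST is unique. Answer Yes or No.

Kruskal's algorithm — process edges by increasing weight (ties by edge label):
C F (1): add. Components now {A} {B} {C,F} {D} {E} {G}
F G (2): add. Components now {A} {B} {C,F,G} {D} {E}
A D (3): add. Components now {A,D} {B} {C,F,G} {E}
B D (3): add. Components now {A,B,D} {C,F,G} {E}
C E (3): add. Components now {A,B,D} {C,E,F,G}
A E (5): add. Components now {A,B,C,D,E,F,G}
Non-tree edge B E has weight 5, equal to the heaviest edge on its tree cycle — swapping gives another MST of the same weight. Not unique.

No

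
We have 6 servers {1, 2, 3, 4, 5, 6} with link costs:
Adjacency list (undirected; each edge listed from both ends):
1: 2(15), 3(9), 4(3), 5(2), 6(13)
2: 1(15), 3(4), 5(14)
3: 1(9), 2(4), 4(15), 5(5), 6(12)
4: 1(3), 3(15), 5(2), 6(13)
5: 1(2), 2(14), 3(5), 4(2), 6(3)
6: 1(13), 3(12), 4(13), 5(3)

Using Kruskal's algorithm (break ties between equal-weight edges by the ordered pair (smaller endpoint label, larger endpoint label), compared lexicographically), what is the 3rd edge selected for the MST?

Sort edges by weight, then run Kruskal:
1—5 (2): add. Components now {1,5} {2} {3} {4} {6}
4—5 (2): add. Components now {1,4,5} {2} {3} {6}
1—4 (3): skip — 1 and 4 already connected.
5—6 (3): add. Components now {1,4,5,6} {2} {3}
2—3 (4): add. Components now {1,4,5,6} {2,3}
3—5 (5): add. Components now {1,2,3,4,5,6}
The 3rd edge added is 5—6.

5-6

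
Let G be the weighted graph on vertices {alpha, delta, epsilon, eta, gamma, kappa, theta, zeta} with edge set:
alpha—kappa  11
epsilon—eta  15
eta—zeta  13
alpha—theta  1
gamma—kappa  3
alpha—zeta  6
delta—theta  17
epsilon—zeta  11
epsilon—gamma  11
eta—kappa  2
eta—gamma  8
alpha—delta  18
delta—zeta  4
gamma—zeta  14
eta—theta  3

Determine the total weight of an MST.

Grow the tree from epsilon using Prim:
Step 1: cheapest edge leaving the tree is epsilon—gamma (11); add gamma.
Step 2: cheapest edge leaving the tree is gamma—kappa (3); add kappa.
Step 3: cheapest edge leaving the tree is eta—kappa (2); add eta.
Step 4: cheapest edge leaving the tree is eta—theta (3); add theta.
Step 5: cheapest edge leaving the tree is alpha—theta (1); add alpha.
Step 6: cheapest edge leaving the tree is alpha—zeta (6); add zeta.
Step 7: cheapest edge leaving the tree is delta—zeta (4); add delta.
MST edges: epsilon—gamma, gamma—kappa, eta—kappa, eta—theta, alpha—theta, alpha—zeta, delta—zeta; total weight 11+3+2+3+1+6+4 = 30.

30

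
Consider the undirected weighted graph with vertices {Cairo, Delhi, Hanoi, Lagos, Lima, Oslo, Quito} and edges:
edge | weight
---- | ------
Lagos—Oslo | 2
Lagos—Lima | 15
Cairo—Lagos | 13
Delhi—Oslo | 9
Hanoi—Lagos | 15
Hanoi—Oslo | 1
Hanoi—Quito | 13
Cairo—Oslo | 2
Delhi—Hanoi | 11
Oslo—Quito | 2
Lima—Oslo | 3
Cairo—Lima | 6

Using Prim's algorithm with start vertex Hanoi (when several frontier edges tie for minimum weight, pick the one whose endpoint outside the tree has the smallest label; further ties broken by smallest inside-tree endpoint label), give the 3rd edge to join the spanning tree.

Grow the tree from Hanoi using Prim:
Step 1: frontier [Hanoi—Oslo 1, Delhi—Hanoi 11, Hanoi—Quito 13, Hanoi—Lagos 15] → take Hanoi—Oslo (1); add Oslo.
Step 2: frontier [Delhi—Hanoi 11, Hanoi—Quito 13, Hanoi—Lagos 15, Cairo—Oslo 2, Lagos—Oslo 2, Oslo—Quito 2, Lima—Oslo 3, Delhi—Oslo 9] → take Cairo—Oslo (2); add Cairo.
Step 3: frontier [Cairo—Lima 6, Cairo—Lagos 13, Delhi—Hanoi 11, Hanoi—Quito 13, Hanoi—Lagos 15, Lagos—Oslo 2, Oslo—Quito 2, Lima—Oslo 3, Delhi—Oslo 9] → take Lagos—Oslo (2); add Lagos.
Step 4: frontier [Cairo—Lima 6, Delhi—Hanoi 11, Hanoi—Quito 13, Lagos—Lima 15, Oslo—Quito 2, Lima—Oslo 3, Delhi—Oslo 9] → take Oslo—Quito (2); add Quito.
Step 5: frontier [Cairo—Lima 6, Delhi—Hanoi 11, Lagos—Lima 15, Lima—Oslo 3, Delhi—Oslo 9] → take Lima—Oslo (3); add Lima.
Step 6: frontier [Delhi—Hanoi 11, Delhi—Oslo 9] → take Delhi—Oslo (9); add Delhi.
The 3rd edge added is Lagos—Oslo.

Lagos-Oslo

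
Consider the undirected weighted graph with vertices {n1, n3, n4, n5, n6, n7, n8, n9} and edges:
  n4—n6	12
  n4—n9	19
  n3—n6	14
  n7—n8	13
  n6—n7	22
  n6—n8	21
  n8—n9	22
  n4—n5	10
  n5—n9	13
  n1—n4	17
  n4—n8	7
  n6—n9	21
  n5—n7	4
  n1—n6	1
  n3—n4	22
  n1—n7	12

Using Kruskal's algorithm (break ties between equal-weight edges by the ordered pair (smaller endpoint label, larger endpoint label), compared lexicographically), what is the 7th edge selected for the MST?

n3-n6

Kruskal: consider edges lightest-first.
n1—n6 (1): add — endpoints in different components.
n5—n7 (4): add — endpoints in different components.
n4—n8 (7): add — endpoints in different components.
n4—n5 (10): add — endpoints in different components.
n1—n7 (12): add — endpoints in different components.
n4—n6 (12): skip — n6 and n4 already connected.
n5—n9 (13): add — endpoints in different components.
n7—n8 (13): skip — n8 and n7 already connected.
n3—n6 (14): add — endpoints in different components.
The 7th edge added is n3—n6.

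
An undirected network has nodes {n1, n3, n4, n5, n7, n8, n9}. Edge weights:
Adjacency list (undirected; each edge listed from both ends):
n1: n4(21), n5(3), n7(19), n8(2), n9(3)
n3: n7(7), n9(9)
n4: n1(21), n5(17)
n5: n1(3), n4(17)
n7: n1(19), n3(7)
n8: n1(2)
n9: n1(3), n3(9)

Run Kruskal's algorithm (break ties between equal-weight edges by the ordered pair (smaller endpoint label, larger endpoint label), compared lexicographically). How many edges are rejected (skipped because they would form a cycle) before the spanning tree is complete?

Kruskal: consider edges lightest-first.
n1 n8 (2): add — endpoints in different components.
n1 n5 (3): add — endpoints in different components.
n1 n9 (3): add — endpoints in different components.
n3 n7 (7): add — endpoints in different components.
n3 n9 (9): add — endpoints in different components.
n4 n5 (17): add — endpoints in different components.
Edges rejected before the tree was complete: 0.

0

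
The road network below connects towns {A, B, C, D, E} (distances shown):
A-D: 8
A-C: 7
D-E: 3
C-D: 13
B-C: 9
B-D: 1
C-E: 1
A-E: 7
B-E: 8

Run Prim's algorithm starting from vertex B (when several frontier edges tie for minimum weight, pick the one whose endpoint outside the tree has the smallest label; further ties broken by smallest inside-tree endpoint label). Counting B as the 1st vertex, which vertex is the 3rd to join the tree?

E

Grow the tree from B using Prim:
Step 1: cheapest edge leaving the tree is B-D (1); add D.
Step 2: cheapest edge leaving the tree is D-E (3); add E.
Step 3: cheapest edge leaving the tree is C-E (1); add C.
Step 4: cheapest edge leaving the tree is A-C (7); add A.
Vertex order: B, D, E, C, A. The 3rd vertex is E.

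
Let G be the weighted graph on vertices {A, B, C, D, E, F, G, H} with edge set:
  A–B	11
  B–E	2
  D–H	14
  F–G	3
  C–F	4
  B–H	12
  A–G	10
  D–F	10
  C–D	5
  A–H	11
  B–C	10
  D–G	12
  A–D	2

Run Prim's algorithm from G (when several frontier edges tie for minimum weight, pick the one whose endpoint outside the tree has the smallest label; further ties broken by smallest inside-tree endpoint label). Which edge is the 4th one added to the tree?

A-D

Prim, starting at G.
Step 1: cheapest edge leaving the tree is F–G (3); add F.
Step 2: cheapest edge leaving the tree is C–F (4); add C.
Step 3: cheapest edge leaving the tree is C–D (5); add D.
Step 4: cheapest edge leaving the tree is A–D (2); add A.
Step 5: cheapest edge leaving the tree is B–C (10); add B.
Step 6: cheapest edge leaving the tree is B–E (2); add E.
Step 7: cheapest edge leaving the tree is A–H (11); add H.
The 4th edge added is A–D.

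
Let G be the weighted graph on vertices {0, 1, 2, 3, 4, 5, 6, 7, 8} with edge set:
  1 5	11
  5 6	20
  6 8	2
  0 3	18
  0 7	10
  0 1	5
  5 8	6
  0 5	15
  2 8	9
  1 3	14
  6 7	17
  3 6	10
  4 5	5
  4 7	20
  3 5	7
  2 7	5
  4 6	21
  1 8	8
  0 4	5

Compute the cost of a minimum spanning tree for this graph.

Grow the tree from 4 using Prim:
Step 1: cheapest edge leaving the tree is 0 4 (5); add 0.
Step 2: cheapest edge leaving the tree is 0 1 (5); add 1.
Step 3: cheapest edge leaving the tree is 4 5 (5); add 5.
Step 4: cheapest edge leaving the tree is 5 8 (6); add 8.
Step 5: cheapest edge leaving the tree is 6 8 (2); add 6.
Step 6: cheapest edge leaving the tree is 3 5 (7); add 3.
Step 7: cheapest edge leaving the tree is 2 8 (9); add 2.
Step 8: cheapest edge leaving the tree is 2 7 (5); add 7.
MST edges: 0 4, 0 1, 4 5, 5 8, 6 8, 3 5, 2 8, 2 7; total weight 5+5+5+6+2+7+9+5 = 44.

44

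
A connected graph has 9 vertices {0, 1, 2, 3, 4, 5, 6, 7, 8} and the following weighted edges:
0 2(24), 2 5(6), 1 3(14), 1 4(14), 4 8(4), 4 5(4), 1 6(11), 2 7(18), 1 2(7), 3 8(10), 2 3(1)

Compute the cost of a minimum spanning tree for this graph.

Kruskal: consider edges lightest-first.
2 3 (1): add — endpoints in different components.
4 5 (4): add — endpoints in different components.
4 8 (4): add — endpoints in different components.
2 5 (6): add — endpoints in different components.
1 2 (7): add — endpoints in different components.
3 8 (10): skip — 3 and 8 already connected.
1 6 (11): add — endpoints in different components.
1 3 (14): skip — 1 and 3 already connected.
1 4 (14): skip — 1 and 4 already connected.
2 7 (18): add — endpoints in different components.
0 2 (24): add — endpoints in different components.
MST edges: 2 3, 4 5, 4 8, 2 5, 1 2, 1 6, 2 7, 0 2; total weight 1+4+4+6+7+11+18+24 = 75.

75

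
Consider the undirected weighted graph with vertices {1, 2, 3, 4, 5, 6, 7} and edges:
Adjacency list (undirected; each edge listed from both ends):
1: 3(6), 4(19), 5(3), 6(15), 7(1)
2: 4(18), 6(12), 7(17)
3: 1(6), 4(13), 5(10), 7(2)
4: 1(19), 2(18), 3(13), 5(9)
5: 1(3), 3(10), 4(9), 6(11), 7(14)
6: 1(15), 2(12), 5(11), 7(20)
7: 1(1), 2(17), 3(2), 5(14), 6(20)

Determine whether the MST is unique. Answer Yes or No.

Yes

Sort edges by weight, then run Kruskal:
1—7 (1): add — endpoints in different components.
3—7 (2): add — endpoints in different components.
1—5 (3): add — endpoints in different components.
1—3 (6): skip — 1 and 3 already connected.
4—5 (9): add — endpoints in different components.
3—5 (10): skip — 3 and 5 already connected.
5—6 (11): add — endpoints in different components.
2—6 (12): add — endpoints in different components.
Every non-tree edge has weight strictly greater than the heaviest edge on the tree path between its endpoints, so the MST is unique.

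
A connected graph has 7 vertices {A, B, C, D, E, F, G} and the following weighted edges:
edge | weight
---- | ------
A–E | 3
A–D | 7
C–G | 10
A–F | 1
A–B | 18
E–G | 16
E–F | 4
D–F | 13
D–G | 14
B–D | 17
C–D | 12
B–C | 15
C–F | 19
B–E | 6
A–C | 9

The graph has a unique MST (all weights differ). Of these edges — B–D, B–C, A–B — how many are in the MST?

Kruskal: consider edges lightest-first.
A–F (1): add — endpoints in different components.
A–E (3): add — endpoints in different components.
E–F (4): skip — E and F already connected.
B–E (6): add — endpoints in different components.
A–D (7): add — endpoints in different components.
A–C (9): add — endpoints in different components.
C–G (10): add — endpoints in different components.
MST edge set: {A–F, A–E, B–E, A–D, A–C, C–G}.
Of the listed edges, {} are in the MST → 0.

0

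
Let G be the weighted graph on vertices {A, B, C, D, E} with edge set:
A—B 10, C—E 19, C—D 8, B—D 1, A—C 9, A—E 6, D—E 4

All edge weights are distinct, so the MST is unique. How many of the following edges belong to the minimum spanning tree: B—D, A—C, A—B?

Kruskal: consider edges lightest-first.
B—D (1): add. Components now {A} {B,D} {C} {E}
D—E (4): add. Components now {A} {B,D,E} {C}
A—E (6): add. Components now {A,B,D,E} {C}
C—D (8): add. Components now {A,B,C,D,E}
MST edge set: {B—D, D—E, A—E, C—D}.
Of the listed edges, {B—D} are in the MST → 1.

1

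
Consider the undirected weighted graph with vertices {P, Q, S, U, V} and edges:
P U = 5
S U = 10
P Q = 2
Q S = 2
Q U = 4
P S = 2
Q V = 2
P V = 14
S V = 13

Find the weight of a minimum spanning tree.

10

Grow the tree from S using Prim:
Step 1: frontier [P S 2, Q S 2, S U 10, S V 13] → take P S (2); add P.
Step 2: frontier [P Q 2, P U 5, P V 14, Q S 2, S U 10, S V 13] → take P Q (2); add Q.
Step 3: frontier [P U 5, P V 14, Q V 2, Q U 4, S U 10, S V 13] → take Q V (2); add V.
Step 4: frontier [P U 5, Q U 4, S U 10] → take Q U (4); add U.
MST edges: P S, P Q, Q V, Q U; total weight 2+2+2+4 = 10.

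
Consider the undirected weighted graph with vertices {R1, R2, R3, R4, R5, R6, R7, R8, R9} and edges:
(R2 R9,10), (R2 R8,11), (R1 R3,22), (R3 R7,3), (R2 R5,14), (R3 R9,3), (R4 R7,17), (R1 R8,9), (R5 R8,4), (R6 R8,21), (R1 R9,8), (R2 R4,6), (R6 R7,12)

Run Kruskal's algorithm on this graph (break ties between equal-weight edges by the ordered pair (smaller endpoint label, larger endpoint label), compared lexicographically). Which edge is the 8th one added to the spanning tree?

R6-R7

Sort edges by weight, then run Kruskal:
R3 R7 (3): add — endpoints in different components.
R3 R9 (3): add — endpoints in different components.
R5 R8 (4): add — endpoints in different components.
R2 R4 (6): add — endpoints in different components.
R1 R9 (8): add — endpoints in different components.
R1 R8 (9): add — endpoints in different components.
R2 R9 (10): add — endpoints in different components.
R2 R8 (11): skip — R2 and R8 already connected.
R6 R7 (12): add — endpoints in different components.
The 8th edge added is R6 R7.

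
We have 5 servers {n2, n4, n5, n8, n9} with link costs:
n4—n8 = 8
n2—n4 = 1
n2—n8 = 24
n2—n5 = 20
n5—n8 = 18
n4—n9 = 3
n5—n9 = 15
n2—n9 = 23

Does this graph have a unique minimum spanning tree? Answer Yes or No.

Sort edges by weight, then run Kruskal:
n2—n4 (1): add — endpoints in different components.
n4—n9 (3): add — endpoints in different components.
n4—n8 (8): add — endpoints in different components.
n5—n9 (15): add — endpoints in different components.
Every non-tree edge has weight strictly greater than the heaviest edge on the tree path between its endpoints, so the MST is unique.

Yes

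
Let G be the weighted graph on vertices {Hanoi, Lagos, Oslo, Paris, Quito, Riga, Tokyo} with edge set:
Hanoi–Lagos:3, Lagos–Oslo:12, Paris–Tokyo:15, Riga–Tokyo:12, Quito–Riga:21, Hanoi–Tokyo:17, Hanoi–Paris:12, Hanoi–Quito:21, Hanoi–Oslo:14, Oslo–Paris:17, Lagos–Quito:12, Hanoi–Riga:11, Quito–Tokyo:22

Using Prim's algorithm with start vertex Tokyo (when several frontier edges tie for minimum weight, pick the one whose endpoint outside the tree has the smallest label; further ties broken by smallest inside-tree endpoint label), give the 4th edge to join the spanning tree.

Lagos-Oslo

Prim's algorithm from Tokyo:
Step 1: frontier [Riga–Tokyo 12, Paris–Tokyo 15, Hanoi–Tokyo 17, Quito–Tokyo 22] → take Riga–Tokyo (12); add Riga.
Step 2: frontier [Hanoi–Riga 11, Quito–Riga 21, Paris–Tokyo 15, Hanoi–Tokyo 17, Quito–Tokyo 22] → take Hanoi–Riga (11); add Hanoi.
Step 3: frontier [Hanoi–Lagos 3, Hanoi–Paris 12, Hanoi–Oslo 14, Hanoi–Quito 21, Quito–Riga 21, Paris–Tokyo 15, Quito–Tokyo 22] → take Hanoi–Lagos (3); add Lagos.
Step 4: frontier [Hanoi–Paris 12, Hanoi–Oslo 14, Hanoi–Quito 21, Lagos–Oslo 12, Lagos–Quito 12, Quito–Riga 21, Paris–Tokyo 15, Quito–Tokyo 22] → take Lagos–Oslo (12); add Oslo.
Step 5: frontier [Hanoi–Paris 12, Hanoi–Quito 21, Lagos–Quito 12, Oslo–Paris 17, Quito–Riga 21, Paris–Tokyo 15, Quito–Tokyo 22] → take Hanoi–Paris (12); add Paris.
Step 6: frontier [Hanoi–Quito 21, Lagos–Quito 12, Quito–Riga 21, Quito–Tokyo 22] → take Lagos–Quito (12); add Quito.
The 4th edge added is Lagos–Oslo.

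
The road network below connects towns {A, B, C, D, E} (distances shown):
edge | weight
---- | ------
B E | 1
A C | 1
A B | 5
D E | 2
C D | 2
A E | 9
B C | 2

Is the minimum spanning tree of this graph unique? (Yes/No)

Kruskal: consider edges lightest-first.
A C (1): add — endpoints in different components.
B E (1): add — endpoints in different components.
B C (2): add — endpoints in different components.
C D (2): add — endpoints in different components.
Non-tree edge D E has weight 2, equal to the heaviest edge on its tree cycle — swapping gives another MST of the same weight. Not unique.

No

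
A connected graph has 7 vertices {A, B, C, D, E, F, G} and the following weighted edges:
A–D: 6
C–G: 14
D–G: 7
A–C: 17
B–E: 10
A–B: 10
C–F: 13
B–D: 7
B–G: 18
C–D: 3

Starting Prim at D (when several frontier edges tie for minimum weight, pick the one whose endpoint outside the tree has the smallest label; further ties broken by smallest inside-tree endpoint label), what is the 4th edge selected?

D-G

Grow the tree from D using Prim:
Step 1: frontier [C–D 3, A–D 6, B–D 7, D–G 7] → take C–D (3); add C.
Step 2: frontier [C–F 13, C–G 14, A–C 17, A–D 6, B–D 7, D–G 7] → take A–D (6); add A.
Step 3: frontier [A–B 10, C–F 13, C–G 14, B–D 7, D–G 7] → take B–D (7); add B.
Step 4: frontier [B–E 10, B–G 18, C–F 13, C–G 14, D–G 7] → take D–G (7); add G.
Step 5: frontier [B–E 10, C–F 13] → take B–E (10); add E.
Step 6: frontier [C–F 13] → take C–F (13); add F.
The 4th edge added is D–G.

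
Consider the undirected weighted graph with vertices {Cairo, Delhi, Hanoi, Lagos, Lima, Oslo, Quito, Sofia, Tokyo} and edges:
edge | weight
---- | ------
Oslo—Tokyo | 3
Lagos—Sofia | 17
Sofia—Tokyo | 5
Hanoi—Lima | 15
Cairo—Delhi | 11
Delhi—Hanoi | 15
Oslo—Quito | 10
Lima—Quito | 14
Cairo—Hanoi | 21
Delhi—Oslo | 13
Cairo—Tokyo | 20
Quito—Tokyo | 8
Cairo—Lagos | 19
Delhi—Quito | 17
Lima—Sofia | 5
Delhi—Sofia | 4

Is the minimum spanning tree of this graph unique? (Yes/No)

Kruskal's algorithm — process edges by increasing weight (ties by edge label):
Oslo—Tokyo (3): add — endpoints in different components.
Delhi—Sofia (4): add — endpoints in different components.
Lima—Sofia (5): add — endpoints in different components.
Sofia—Tokyo (5): add — endpoints in different components.
Quito—Tokyo (8): add — endpoints in different components.
Oslo—Quito (10): skip — Oslo and Quito already connected.
Cairo—Delhi (11): add — endpoints in different components.
Delhi—Oslo (13): skip — Oslo and Delhi already connected.
Lima—Quito (14): skip — Lima and Quito already connected.
Delhi—Hanoi (15): add — endpoints in different components.
Hanoi—Lima (15): skip — Lima and Hanoi already connected.
Delhi—Quito (17): skip — Quito and Delhi already connected.
Lagos—Sofia (17): add — endpoints in different components.
Non-tree edge Hanoi—Lima has weight 15, equal to the heaviest edge on its tree cycle — swapping gives another MST of the same weight. Not unique.

No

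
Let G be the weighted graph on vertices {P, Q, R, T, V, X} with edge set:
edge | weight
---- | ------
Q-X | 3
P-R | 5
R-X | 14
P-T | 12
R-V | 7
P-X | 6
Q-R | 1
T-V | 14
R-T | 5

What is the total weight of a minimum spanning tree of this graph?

21

Grow the tree from V using Prim:
Step 1: cheapest edge leaving the tree is R-V (7); add R.
Step 2: cheapest edge leaving the tree is Q-R (1); add Q.
Step 3: cheapest edge leaving the tree is Q-X (3); add X.
Step 4: cheapest edge leaving the tree is P-R (5); add P.
Step 5: cheapest edge leaving the tree is R-T (5); add T.
MST edges: R-V, Q-R, Q-X, P-R, R-T; total weight 7+1+3+5+5 = 21.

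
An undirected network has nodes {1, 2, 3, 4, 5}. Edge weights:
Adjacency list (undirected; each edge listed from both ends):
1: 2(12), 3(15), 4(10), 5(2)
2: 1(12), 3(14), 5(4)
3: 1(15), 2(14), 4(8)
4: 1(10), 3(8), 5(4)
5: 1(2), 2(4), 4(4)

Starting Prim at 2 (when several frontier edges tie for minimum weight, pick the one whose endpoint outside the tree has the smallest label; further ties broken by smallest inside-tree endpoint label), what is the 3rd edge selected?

Prim's algorithm from 2:
Step 1: frontier [2—5 4, 1—2 12, 2—3 14] → take 2—5 (4); add 5.
Step 2: frontier [1—2 12, 2—3 14, 1—5 2, 4—5 4] → take 1—5 (2); add 1.
Step 3: frontier [1—4 10, 1—3 15, 2—3 14, 4—5 4] → take 4—5 (4); add 4.
Step 4: frontier [1—3 15, 2—3 14, 3—4 8] → take 3—4 (8); add 3.
The 3rd edge added is 4—5.

4-5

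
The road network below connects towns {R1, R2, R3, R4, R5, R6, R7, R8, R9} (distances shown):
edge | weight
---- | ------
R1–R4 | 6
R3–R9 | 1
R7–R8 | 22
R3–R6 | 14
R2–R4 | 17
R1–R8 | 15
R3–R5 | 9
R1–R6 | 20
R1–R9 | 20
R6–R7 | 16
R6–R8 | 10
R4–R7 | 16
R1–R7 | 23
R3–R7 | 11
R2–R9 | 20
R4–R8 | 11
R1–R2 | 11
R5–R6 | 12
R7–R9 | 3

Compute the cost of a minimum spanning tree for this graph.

63

Kruskal: consider edges lightest-first.
R3–R9 (1): add — endpoints in different components.
R7–R9 (3): add — endpoints in different components.
R1–R4 (6): add — endpoints in different components.
R3–R5 (9): add — endpoints in different components.
R6–R8 (10): add — endpoints in different components.
R1–R2 (11): add — endpoints in different components.
R3–R7 (11): skip — R3 and R7 already connected.
R4–R8 (11): add — endpoints in different components.
R5–R6 (12): add — endpoints in different components.
MST edges: R3–R9, R7–R9, R1–R4, R3–R5, R6–R8, R1–R2, R4–R8, R5–R6; total weight 1+3+6+9+10+11+11+12 = 63.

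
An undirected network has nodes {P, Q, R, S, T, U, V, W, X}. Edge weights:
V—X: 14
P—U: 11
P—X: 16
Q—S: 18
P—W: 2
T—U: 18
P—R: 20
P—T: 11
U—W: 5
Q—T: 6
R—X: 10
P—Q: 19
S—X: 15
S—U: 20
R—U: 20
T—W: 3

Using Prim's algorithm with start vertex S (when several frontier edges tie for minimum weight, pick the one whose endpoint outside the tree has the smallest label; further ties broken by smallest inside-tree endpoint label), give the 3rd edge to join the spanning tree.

V-X

Prim, starting at S.
Step 1: cheapest edge leaving the tree is S—X (15); add X.
Step 2: cheapest edge leaving the tree is R—X (10); add R.
Step 3: cheapest edge leaving the tree is V—X (14); add V.
Step 4: cheapest edge leaving the tree is P—X (16); add P.
Step 5: cheapest edge leaving the tree is P—W (2); add W.
Step 6: cheapest edge leaving the tree is T—W (3); add T.
Step 7: cheapest edge leaving the tree is U—W (5); add U.
Step 8: cheapest edge leaving the tree is Q—T (6); add Q.
The 3rd edge added is V—X.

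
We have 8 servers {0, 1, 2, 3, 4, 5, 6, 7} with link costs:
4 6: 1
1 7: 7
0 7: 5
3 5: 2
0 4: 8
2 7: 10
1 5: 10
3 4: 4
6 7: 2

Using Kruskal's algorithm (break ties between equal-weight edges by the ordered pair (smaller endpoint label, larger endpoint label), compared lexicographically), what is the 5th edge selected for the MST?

Sort edges by weight, then run Kruskal:
4 6 (1): add — endpoints in different components.
3 5 (2): add — endpoints in different components.
6 7 (2): add — endpoints in different components.
3 4 (4): add — endpoints in different components.
0 7 (5): add — endpoints in different components.
1 7 (7): add — endpoints in different components.
0 4 (8): skip — 0 and 4 already connected.
1 5 (10): skip — 1 and 5 already connected.
2 7 (10): add — endpoints in different components.
The 5th edge added is 0 7.

0-7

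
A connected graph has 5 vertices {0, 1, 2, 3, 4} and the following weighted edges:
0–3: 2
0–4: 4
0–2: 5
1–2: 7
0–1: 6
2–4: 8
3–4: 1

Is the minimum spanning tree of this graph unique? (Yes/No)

Kruskal's algorithm — process edges by increasing weight (ties by edge label):
3–4 (1): add. Components now {0} {1} {2} {3,4}
0–3 (2): add. Components now {0,3,4} {1} {2}
0–4 (4): skip — 0 and 4 already connected.
0–2 (5): add. Components now {0,2,3,4} {1}
0–1 (6): add. Components now {0,1,2,3,4}
Every non-tree edge has weight strictly greater than the heaviest edge on the tree path between its endpoints, so the MST is unique.

Yes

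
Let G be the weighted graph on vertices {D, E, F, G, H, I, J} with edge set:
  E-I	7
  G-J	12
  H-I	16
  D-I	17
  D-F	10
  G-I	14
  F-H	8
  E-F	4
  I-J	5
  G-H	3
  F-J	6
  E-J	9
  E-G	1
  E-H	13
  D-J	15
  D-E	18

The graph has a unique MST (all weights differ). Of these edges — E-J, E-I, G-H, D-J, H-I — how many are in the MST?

1

Kruskal's algorithm — process edges by increasing weight (ties by edge label):
E-G (1): add. Components now {D} {E,G} {F} {H} {I} {J}
G-H (3): add. Components now {D} {E,G,H} {F} {I} {J}
E-F (4): add. Components now {D} {E,F,G,H} {I} {J}
I-J (5): add. Components now {D} {E,F,G,H} {I,J}
F-J (6): add. Components now {D} {E,F,G,H,I,J}
E-I (7): skip — E and I already connected.
F-H (8): skip — F and H already connected.
E-J (9): skip — E and J already connected.
D-F (10): add. Components now {D,E,F,G,H,I,J}
MST edge set: {E-G, G-H, E-F, I-J, F-J, D-F}.
Of the listed edges, {G-H} are in the MST → 1.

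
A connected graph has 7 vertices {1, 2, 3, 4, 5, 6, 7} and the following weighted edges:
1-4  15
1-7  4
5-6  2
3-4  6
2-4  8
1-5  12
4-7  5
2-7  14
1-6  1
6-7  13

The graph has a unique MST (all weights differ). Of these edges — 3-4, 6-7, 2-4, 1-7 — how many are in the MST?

3

Kruskal: consider edges lightest-first.
1-6 (1): add — endpoints in different components.
5-6 (2): add — endpoints in different components.
1-7 (4): add — endpoints in different components.
4-7 (5): add — endpoints in different components.
3-4 (6): add — endpoints in different components.
2-4 (8): add — endpoints in different components.
MST edge set: {1-6, 5-6, 1-7, 4-7, 3-4, 2-4}.
Of the listed edges, {3-4, 2-4, 1-7} are in the MST → 3.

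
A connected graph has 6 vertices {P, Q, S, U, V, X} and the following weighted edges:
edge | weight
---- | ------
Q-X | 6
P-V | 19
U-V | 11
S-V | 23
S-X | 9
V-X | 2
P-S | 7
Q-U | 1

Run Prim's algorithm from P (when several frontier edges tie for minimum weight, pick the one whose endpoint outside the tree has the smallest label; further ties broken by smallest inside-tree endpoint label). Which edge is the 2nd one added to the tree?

Prim, starting at P.
Step 1: frontier [P-S 7, P-V 19] → take P-S (7); add S.
Step 2: frontier [P-V 19, S-X 9, S-V 23] → take S-X (9); add X.
Step 3: frontier [P-V 19, S-V 23, V-X 2, Q-X 6] → take V-X (2); add V.
Step 4: frontier [U-V 11, Q-X 6] → take Q-X (6); add Q.
Step 5: frontier [Q-U 1, U-V 11] → take Q-U (1); add U.
The 2nd edge added is S-X.

S-X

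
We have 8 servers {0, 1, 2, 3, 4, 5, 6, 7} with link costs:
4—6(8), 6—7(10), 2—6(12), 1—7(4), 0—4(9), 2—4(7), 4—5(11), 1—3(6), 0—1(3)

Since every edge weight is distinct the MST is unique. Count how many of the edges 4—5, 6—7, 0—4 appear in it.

2

Kruskal's algorithm — process edges by increasing weight (ties by edge label):
0—1 (3): add — endpoints in different components.
1—7 (4): add — endpoints in different components.
1—3 (6): add — endpoints in different components.
2—4 (7): add — endpoints in different components.
4—6 (8): add — endpoints in different components.
0—4 (9): add — endpoints in different components.
6—7 (10): skip — 6 and 7 already connected.
4—5 (11): add — endpoints in different components.
MST edge set: {0—1, 1—7, 1—3, 2—4, 4—6, 0—4, 4—5}.
Of the listed edges, {4—5, 0—4} are in the MST → 2.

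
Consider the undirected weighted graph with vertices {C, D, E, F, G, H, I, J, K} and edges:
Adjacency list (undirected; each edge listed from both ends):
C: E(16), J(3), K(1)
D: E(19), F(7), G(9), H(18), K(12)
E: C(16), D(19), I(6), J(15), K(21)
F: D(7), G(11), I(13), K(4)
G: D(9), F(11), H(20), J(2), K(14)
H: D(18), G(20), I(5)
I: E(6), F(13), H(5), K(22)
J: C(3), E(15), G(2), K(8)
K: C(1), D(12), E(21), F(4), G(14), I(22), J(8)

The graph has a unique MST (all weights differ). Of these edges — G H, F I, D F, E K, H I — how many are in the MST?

Sort edges by weight, then run Kruskal:
C K (1): add — endpoints in different components.
G J (2): add — endpoints in different components.
C J (3): add — endpoints in different components.
F K (4): add — endpoints in different components.
H I (5): add — endpoints in different components.
E I (6): add — endpoints in different components.
D F (7): add — endpoints in different components.
J K (8): skip — J and K already connected.
D G (9): skip — D and G already connected.
F G (11): skip — F and G already connected.
D K (12): skip — D and K already connected.
F I (13): add — endpoints in different components.
MST edge set: {C K, G J, C J, F K, H I, E I, D F, F I}.
Of the listed edges, {F I, D F, H I} are in the MST → 3.

3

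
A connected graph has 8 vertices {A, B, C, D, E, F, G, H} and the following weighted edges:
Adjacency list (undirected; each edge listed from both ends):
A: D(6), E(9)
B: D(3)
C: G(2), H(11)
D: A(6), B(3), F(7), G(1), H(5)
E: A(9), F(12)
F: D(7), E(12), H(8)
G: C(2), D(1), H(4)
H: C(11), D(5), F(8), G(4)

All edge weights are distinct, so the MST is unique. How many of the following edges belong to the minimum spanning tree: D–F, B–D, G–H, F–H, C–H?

Kruskal's algorithm — process edges by increasing weight (ties by edge label):
D–G (1): add — endpoints in different components.
C–G (2): add — endpoints in different components.
B–D (3): add — endpoints in different components.
G–H (4): add — endpoints in different components.
D–H (5): skip — D and H already connected.
A–D (6): add — endpoints in different components.
D–F (7): add — endpoints in different components.
F–H (8): skip — F and H already connected.
A–E (9): add — endpoints in different components.
MST edge set: {D–G, C–G, B–D, G–H, A–D, D–F, A–E}.
Of the listed edges, {D–F, B–D, G–H} are in the MST → 3.

3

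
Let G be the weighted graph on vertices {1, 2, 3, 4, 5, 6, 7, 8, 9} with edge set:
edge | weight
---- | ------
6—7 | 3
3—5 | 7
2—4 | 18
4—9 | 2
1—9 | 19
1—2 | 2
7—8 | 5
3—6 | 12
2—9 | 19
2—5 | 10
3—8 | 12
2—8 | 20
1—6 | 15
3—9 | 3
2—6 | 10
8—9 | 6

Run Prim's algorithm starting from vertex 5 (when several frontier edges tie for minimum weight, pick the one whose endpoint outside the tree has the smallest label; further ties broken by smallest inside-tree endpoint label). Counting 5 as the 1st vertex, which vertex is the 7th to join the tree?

Prim, starting at 5.
Step 1: cheapest edge leaving the tree is 3—5 (7); add 3.
Step 2: cheapest edge leaving the tree is 3—9 (3); add 9.
Step 3: cheapest edge leaving the tree is 4—9 (2); add 4.
Step 4: cheapest edge leaving the tree is 8—9 (6); add 8.
Step 5: cheapest edge leaving the tree is 7—8 (5); add 7.
Step 6: cheapest edge leaving the tree is 6—7 (3); add 6.
Step 7: cheapest edge leaving the tree is 2—5 (10); add 2.
Step 8: cheapest edge leaving the tree is 1—2 (2); add 1.
Vertex order: 5, 3, 9, 4, 8, 7, 6, 2, 1. The 7th vertex is 6.

6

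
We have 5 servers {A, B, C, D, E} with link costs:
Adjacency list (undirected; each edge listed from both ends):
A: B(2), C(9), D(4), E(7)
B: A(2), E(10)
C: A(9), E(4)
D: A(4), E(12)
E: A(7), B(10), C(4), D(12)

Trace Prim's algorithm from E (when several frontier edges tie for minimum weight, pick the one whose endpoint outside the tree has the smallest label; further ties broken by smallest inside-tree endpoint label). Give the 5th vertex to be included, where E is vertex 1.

Prim, starting at E.
Step 1: frontier [C-E 4, A-E 7, B-E 10, D-E 12] → take C-E (4); add C.
Step 2: frontier [A-C 9, A-E 7, B-E 10, D-E 12] → take A-E (7); add A.
Step 3: frontier [A-B 2, A-D 4, B-E 10, D-E 12] → take A-B (2); add B.
Step 4: frontier [A-D 4, D-E 12] → take A-D (4); add D.
Vertex order: E, C, A, B, D. The 5th vertex is D.

D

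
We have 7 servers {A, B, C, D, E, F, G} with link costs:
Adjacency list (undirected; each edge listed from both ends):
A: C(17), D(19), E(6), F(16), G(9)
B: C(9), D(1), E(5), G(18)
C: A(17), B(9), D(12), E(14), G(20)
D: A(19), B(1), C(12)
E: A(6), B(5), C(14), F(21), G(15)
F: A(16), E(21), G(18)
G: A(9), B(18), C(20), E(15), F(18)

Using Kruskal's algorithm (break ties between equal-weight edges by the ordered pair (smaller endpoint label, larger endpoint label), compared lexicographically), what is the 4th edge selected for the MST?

Kruskal: consider edges lightest-first.
B—D (1): add. Components now {A} {B,D} {C} {E} {F} {G}
B—E (5): add. Components now {A} {B,D,E} {C} {F} {G}
A—E (6): add. Components now {A,B,D,E} {C} {F} {G}
A—G (9): add. Components now {A,B,D,E,G} {C} {F}
B—C (9): add. Components now {A,B,C,D,E,G} {F}
C—D (12): skip — C and D already connected.
C—E (14): skip — C and E already connected.
E—G (15): skip — E and G already connected.
A—F (16): add. Components now {A,B,C,D,E,F,G}
The 4th edge added is A—G.

A-G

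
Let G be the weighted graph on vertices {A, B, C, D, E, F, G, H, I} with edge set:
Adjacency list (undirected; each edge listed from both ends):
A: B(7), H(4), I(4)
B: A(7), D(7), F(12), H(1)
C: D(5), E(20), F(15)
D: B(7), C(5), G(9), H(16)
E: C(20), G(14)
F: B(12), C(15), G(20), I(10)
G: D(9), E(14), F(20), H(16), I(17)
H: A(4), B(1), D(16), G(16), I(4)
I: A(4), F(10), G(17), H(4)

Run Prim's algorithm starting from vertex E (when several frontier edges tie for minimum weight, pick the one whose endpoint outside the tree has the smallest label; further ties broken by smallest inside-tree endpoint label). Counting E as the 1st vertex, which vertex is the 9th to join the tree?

Grow the tree from E using Prim:
Step 1: cheapest edge leaving the tree is E-G (14); add G.
Step 2: cheapest edge leaving the tree is D-G (9); add D.
Step 3: cheapest edge leaving the tree is C-D (5); add C.
Step 4: cheapest edge leaving the tree is B-D (7); add B.
Step 5: cheapest edge leaving the tree is B-H (1); add H.
Step 6: cheapest edge leaving the tree is A-H (4); add A.
Step 7: cheapest edge leaving the tree is A-I (4); add I.
Step 8: cheapest edge leaving the tree is F-I (10); add F.
Vertex order: E, G, D, C, B, H, A, I, F. The 9th vertex is F.

F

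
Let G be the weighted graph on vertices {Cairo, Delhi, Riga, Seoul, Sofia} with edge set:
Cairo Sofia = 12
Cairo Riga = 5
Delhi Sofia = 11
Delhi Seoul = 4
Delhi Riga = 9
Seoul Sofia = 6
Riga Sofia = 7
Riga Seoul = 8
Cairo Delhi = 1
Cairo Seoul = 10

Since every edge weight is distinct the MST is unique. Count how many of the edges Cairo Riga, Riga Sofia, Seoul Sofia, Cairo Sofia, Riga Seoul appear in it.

Kruskal's algorithm — process edges by increasing weight (ties by edge label):
Cairo Delhi (1): add. Components now {Sofia} {Cairo,Delhi} {Riga} {Seoul}
Delhi Seoul (4): add. Components now {Sofia} {Cairo,Delhi,Seoul} {Riga}
Cairo Riga (5): add. Components now {Sofia} {Cairo,Delhi,Riga,Seoul}
Seoul Sofia (6): add. Components now {Cairo,Delhi,Riga,Seoul,Sofia}
MST edge set: {Cairo Delhi, Delhi Seoul, Cairo Riga, Seoul Sofia}.
Of the listed edges, {Cairo Riga, Seoul Sofia} are in the MST → 2.

2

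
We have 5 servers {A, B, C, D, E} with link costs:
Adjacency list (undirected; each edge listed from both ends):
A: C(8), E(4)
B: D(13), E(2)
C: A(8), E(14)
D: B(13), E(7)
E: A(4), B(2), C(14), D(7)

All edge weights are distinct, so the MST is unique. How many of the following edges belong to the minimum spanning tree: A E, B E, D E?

Kruskal's algorithm — process edges by increasing weight (ties by edge label):
B E (2): add — endpoints in different components.
A E (4): add — endpoints in different components.
D E (7): add — endpoints in different components.
A C (8): add — endpoints in different components.
MST edge set: {B E, A E, D E, A C}.
Of the listed edges, {A E, B E, D E} are in the MST → 3.

3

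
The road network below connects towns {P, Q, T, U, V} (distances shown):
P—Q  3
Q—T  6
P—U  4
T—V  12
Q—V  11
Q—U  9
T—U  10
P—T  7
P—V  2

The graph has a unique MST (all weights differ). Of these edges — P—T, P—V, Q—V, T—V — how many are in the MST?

Kruskal's algorithm — process edges by increasing weight (ties by edge label):
P—V (2): add — endpoints in different components.
P—Q (3): add — endpoints in different components.
P—U (4): add — endpoints in different components.
Q—T (6): add — endpoints in different components.
MST edge set: {P—V, P—Q, P—U, Q—T}.
Of the listed edges, {P—V} are in the MST → 1.

1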